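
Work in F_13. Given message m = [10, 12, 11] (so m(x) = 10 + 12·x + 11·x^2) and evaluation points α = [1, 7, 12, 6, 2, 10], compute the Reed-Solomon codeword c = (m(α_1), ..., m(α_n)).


c = [7, 9, 9, 10, 0, 8]

Message polynomial: m(x) = 10 + 12·x + 11·x^2 (mod 13).
For each evaluation point α_i, compute m(α_i) mod 13:
  α_1 = 1: Horner steps 11 → 10 → 7, so m(1) = 7.
  α_2 = 7: Horner steps 11 → 11 → 9, so m(7) = 9.
  α_3 = 12: Horner steps 11 → 1 → 9, so m(12) = 9.
  α_4 = 6: Horner steps 11 → 0 → 10, so m(6) = 10.
  α_5 = 2: Horner steps 11 → 8 → 0, so m(2) = 0.
  α_6 = 10: Horner steps 11 → 5 → 8, so m(10) = 8.
Codeword c = [7, 9, 9, 10, 0, 8] ∈ F_13^6.


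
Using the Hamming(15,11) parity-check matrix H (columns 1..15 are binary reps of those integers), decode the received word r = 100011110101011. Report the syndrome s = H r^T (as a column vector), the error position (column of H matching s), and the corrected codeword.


s = (1, 0, 1, 0)^T, error position = 10, corrected codeword c = 100011110001011

Compute s = H r^T mod 2 one row at a time:
  s_1 = 1 + 0 + 1 + 0 + 1 + 0 + 1 + 1 = 5 ≡ 1 (mod 2).
  s_2 = 0 + 1 + 1 + 1 + 1 + 0 + 1 + 1 = 6 ≡ 0 (mod 2).
  s_3 = 0 + 0 + 1 + 1 + 1 + 0 + 1 + 1 = 5 ≡ 1 (mod 2).
  s_4 = 1 + 0 + 1 + 1 + 0 + 0 + 0 + 1 = 4 ≡ 0 (mod 2).
s = (1, 0, 1, 0)^T — this equals column 10 of H (binary 1010), so error is at position 10.
Correct: flip bit 10 of r = 100011110101011 to get c = 100011110001011.


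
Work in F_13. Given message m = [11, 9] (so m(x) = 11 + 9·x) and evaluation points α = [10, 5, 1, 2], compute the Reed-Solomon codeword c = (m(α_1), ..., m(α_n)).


c = [10, 4, 7, 3]

Message polynomial: m(x) = 11 + 9·x (mod 13).
For each evaluation point α_i, compute m(α_i) mod 13:
  α_1 = 10: Horner steps 9 → 10, so m(10) = 10.
  α_2 = 5: Horner steps 9 → 4, so m(5) = 4.
  α_3 = 1: Horner steps 9 → 7, so m(1) = 7.
  α_4 = 2: Horner steps 9 → 3, so m(2) = 3.
Codeword c = [10, 4, 7, 3] ∈ F_13^4.


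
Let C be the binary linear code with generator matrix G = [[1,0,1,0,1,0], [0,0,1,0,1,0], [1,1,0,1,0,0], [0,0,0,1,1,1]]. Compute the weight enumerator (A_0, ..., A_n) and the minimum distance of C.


Weight distribution: A_0 = 1, A_1 = 1, A_2 = 2, A_3 = 6, A_4 = 5, A_5 = 1. Minimum distance d = 1.

Enumerate all 2^4 = 16 messages m ∈ F_2^4.
For each, compute codeword c = mG in F_2^6, then tally its weight.
  m = 0000 → c = 000000, weight = 0.
  m = 1000 → c = 101010, weight = 3.
  m = 0100 → c = 001010, weight = 2.
  m = 1100 → c = 100000, weight = 1.
  m = 0010 → c = 110100, weight = 3.
  m = 1010 → c = 011110, weight = 4.
  m = 0110 → c = 111110, weight = 5.
  m = 1110 → c = 010100, weight = 2.
  m = 0001 → c = 000111, weight = 3.
  m = 1001 → c = 101101, weight = 4.
  m = 0101 → c = 001101, weight = 3.
  m = 1101 → c = 100111, weight = 4.
  m = 0011 → c = 110011, weight = 4.
  m = 1011 → c = 011001, weight = 3.
  m = 0111 → c = 111001, weight = 4.
  m = 1111 → c = 010011, weight = 3.
Tally weights:
  weight 0: 1 codewords.
  weight 1: 1 codewords.
  weight 2: 2 codewords.
  weight 3: 6 codewords.
  weight 4: 5 codewords.
  weight 5: 1 codewords.
Minimum distance d = smallest w > 0 with A_w > 0 = 1.
Sanity: Σ A_w = 16 = 2^4 = 16 ✓.


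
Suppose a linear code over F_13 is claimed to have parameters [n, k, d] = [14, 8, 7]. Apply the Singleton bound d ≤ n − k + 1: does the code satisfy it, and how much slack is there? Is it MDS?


Singleton RHS = n − k + 1 = 7, slack = 0, bound satisfied, MDS.

Singleton bound: d ≤ n − k + 1.
Here n = 14, k = 8, so n − k + 1 = 7.
Given d = 7, check d ≤ 7: YES.
Slack = (n − k + 1) − d = 0.
The code is MDS (slack = 0).
Description: the claimed parameters are [14, 8, 7]_13; such a code would be MDS (meets Singleton bound).


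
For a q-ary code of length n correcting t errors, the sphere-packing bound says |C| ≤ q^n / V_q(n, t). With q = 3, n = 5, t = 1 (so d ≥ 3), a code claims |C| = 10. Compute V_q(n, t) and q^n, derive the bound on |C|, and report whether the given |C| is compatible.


V_q(n, t) = 11, q^n = 243, Hamming bound = 22, |C| = 10 ≤ bound (satisfied).

Step 1: Compute V_q(n, t) = Σ_{j=0}^1 C(n, j) (q−1)^j.
  j = 0: C(5,0)·(2)^0 = 1·1 = 1.
  j = 1: C(5,1)·(2)^1 = 5·2 = 10.
  V_q(n, t) = 1 + 10 = 11.
Step 2: q^n = 3^5 = 243.
Step 3: Hamming bound ⌊q^n / V_q(n,t)⌋ = ⌊243/11⌋ = 22.
Step 4: Compare |C| = 10 to 22: satisfied.
The claimed |C| lies below the Hamming bound.


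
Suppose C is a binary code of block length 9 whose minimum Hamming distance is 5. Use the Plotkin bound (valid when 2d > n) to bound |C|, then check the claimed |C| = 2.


Plotkin bound M ≤ 10; given |C| = 2 ≤ bound (satisfied).

Check applicability: 2d = 10, n = 9.
2d − n = 1 > 0, so Plotkin applies.
Compute d/(2d−n) = 5/1 ≈ 5.0000.
⌊d/(2d−n)⌋ = 5.
Plotkin bound: M ≤ 2·5 = 10.
Given |C| = 2, check: satisfied.
This |C| is below the Plotkin bound.


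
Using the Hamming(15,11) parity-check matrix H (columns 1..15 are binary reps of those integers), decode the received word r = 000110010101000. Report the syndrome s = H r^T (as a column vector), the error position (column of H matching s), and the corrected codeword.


s = (1, 1, 1, 1)^T, error position = 15, corrected codeword c = 000110010101001

Compute s = H r^T mod 2 one row at a time:
  s_1 = 1 + 0 + 1 + 0 + 1 + 0 + 0 + 0 = 3 ≡ 1 (mod 2).
  s_2 = 1 + 1 + 0 + 0 + 1 + 0 + 0 + 0 = 3 ≡ 1 (mod 2).
  s_3 = 0 + 0 + 0 + 0 + 1 + 0 + 0 + 0 = 1 ≡ 1 (mod 2).
  s_4 = 0 + 0 + 1 + 0 + 0 + 0 + 0 + 0 = 1 ≡ 1 (mod 2).
s = (1, 1, 1, 1)^T — this equals column 15 of H (binary 1111), so error is at position 15.
Correct: flip bit 15 of r = 000110010101000 to get c = 000110010101001.


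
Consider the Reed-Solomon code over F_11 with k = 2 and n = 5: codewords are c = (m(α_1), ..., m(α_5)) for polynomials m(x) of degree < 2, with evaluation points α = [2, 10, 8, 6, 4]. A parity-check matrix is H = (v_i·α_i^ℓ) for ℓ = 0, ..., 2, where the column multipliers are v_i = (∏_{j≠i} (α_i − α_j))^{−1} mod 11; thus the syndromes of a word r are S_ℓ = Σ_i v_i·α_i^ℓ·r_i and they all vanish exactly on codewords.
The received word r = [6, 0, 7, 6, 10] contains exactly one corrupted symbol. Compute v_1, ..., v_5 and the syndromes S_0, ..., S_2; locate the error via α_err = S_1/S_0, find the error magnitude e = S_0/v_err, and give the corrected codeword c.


S = (4, 2, 1), error at position 4, error magnitude e = 3, c = [6, 0, 7, 3, 10].

Step 1: column multipliers v_i = (∏_{j≠i}(α_i − α_j))^{−1} mod 11.
  i = 1 (α = 2): (2−10)(2−8)(2−6)(2−4) = (−8)·(−6)·(−4)·(−2) = 384 ≡ 10, so v_1 = 10^{−1} = 10 (mod 11).
  i = 2 (α = 10): (10−2)(10−8)(10−6)(10−4) = 8·2·4·6 = 384 ≡ 10, so v_2 = 10^{−1} = 10 (mod 11).
  i = 3 (α = 8): (8−2)(8−10)(8−6)(8−4) = 6·(−2)·2·4 = −96 ≡ 3, so v_3 = 3^{−1} = 4 (mod 11).
  i = 4 (α = 6): (6−2)(6−10)(6−8)(6−4) = 4·(−4)·(−2)·2 = 64 ≡ 9, so v_4 = 9^{−1} = 5 (mod 11).
  i = 5 (α = 4): (4−2)(4−10)(4−8)(4−6) = 2·(−6)·(−4)·(−2) = −96 ≡ 3, so v_5 = 3^{−1} = 4 (mod 11).
  v = [10, 10, 4, 5, 4].
Step 2: syndromes of r = [6, 0, 7, 6, 10] (all sums mod 11).
  S_0 = Σ v_i r_i = 10·6 + 10·0 + 4·7 + 5·6 + 4·10 = 158 ≡ 4.
  S_1 = Σ v_i α_i r_i = 10·2·6 + 10·10·0 + 4·8·7 + 5·6·6 + 4·4·10 = 684 ≡ 2.
  α_i^2 mod 11 = [4, 1, 9, 3, 5].
  S_2 = Σ v_i α_i^2 r_i = 10·4·6 + 10·1·0 + 4·9·7 + 5·3·6 + 4·5·10 = 782 ≡ 1.
  S = (4, 2, 1) ≠ 0, so r is not a codeword (an error is present).
Step 3: locate the error. For a single error e at position i, S_ℓ = v_i·e·α_i^ℓ, so α_err = S_1/S_0.
  S_0^{−1} = 4^{−1} = 3 (mod 11), so α_err = 2·3 = 6 ≡ 6 = α_4. Error position i = 4.
  Consistency check: S_2/S_1 = 1·6 = 6 ≡ 6 = α_err ✓ (single-error assumption holds).
Step 4: error magnitude e = S_0/v_4 = S_0·∏_{j≠4}(α_4 − α_j) = 4·9 = 36 ≡ 3 (mod 11).
Step 5: correct position 4: c_4 = r_4 − e = 6 − 3 ≡ 3 (mod 11). Hence c = [6, 0, 7, 3, 10].
  Check: interpolating c through the α_i gives m(x) = 2 + 2·x (degree < 2) with m(α_i) = c_i for every i, so c is indeed a codeword.


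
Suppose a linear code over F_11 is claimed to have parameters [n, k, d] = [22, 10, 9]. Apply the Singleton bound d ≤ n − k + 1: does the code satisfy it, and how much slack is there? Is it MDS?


Singleton RHS = n − k + 1 = 13, slack = 4, bound satisfied, not MDS.

Singleton bound: d ≤ n − k + 1.
Here n = 22, k = 10, so n − k + 1 = 13.
Given d = 9, check d ≤ 13: YES.
Slack = (n − k + 1) − d = 4.
The code is NOT MDS (slack = 4 > 0).
Description: the claimed parameters are [22, 10, 9]_11; such a code would be non-MDS.


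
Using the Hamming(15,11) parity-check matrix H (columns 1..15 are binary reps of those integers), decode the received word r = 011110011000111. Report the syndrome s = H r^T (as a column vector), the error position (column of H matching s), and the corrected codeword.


s = (1, 1, 0, 1)^T, error position = 13, corrected codeword c = 011110011000011

Compute s = H r^T mod 2 one row at a time:
  s_1 = 1 + 1 + 0 + 0 + 0 + 1 + 1 + 1 = 5 ≡ 1 (mod 2).
  s_2 = 1 + 1 + 0 + 0 + 0 + 1 + 1 + 1 = 5 ≡ 1 (mod 2).
  s_3 = 1 + 1 + 0 + 0 + 0 + 0 + 1 + 1 = 4 ≡ 0 (mod 2).
  s_4 = 0 + 1 + 1 + 0 + 1 + 0 + 1 + 1 = 5 ≡ 1 (mod 2).
s = (1, 1, 0, 1)^T — this equals column 13 of H (binary 1101), so error is at position 13.
Correct: flip bit 13 of r = 011110011000111 to get c = 011110011000011.


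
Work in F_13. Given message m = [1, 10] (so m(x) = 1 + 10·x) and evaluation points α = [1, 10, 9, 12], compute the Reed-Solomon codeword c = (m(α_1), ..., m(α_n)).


c = [11, 10, 0, 4]

Message polynomial: m(x) = 1 + 10·x (mod 13).
For each evaluation point α_i, compute m(α_i) mod 13:
  α_1 = 1: Horner steps 10 → 11, so m(1) = 11.
  α_2 = 10: Horner steps 10 → 10, so m(10) = 10.
  α_3 = 9: Horner steps 10 → 0, so m(9) = 0.
  α_4 = 12: Horner steps 10 → 4, so m(12) = 4.
Codeword c = [11, 10, 0, 4] ∈ F_13^4.


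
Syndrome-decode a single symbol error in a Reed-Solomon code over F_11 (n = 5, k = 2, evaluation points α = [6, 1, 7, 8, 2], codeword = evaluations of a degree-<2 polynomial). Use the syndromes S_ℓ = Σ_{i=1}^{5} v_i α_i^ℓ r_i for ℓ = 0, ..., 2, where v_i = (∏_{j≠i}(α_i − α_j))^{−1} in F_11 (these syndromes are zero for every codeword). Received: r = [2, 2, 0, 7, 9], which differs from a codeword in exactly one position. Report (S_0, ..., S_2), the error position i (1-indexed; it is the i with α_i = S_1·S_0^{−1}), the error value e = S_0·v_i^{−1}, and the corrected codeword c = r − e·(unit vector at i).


S = (6, 3, 7), error at position 1, error magnitude e = 9, c = [4, 2, 0, 7, 9].

Step 1: column multipliers v_i = (∏_{j≠i}(α_i − α_j))^{−1} mod 11.
  i = 1 (α = 6): (6−1)(6−7)(6−8)(6−2) = 5·(−1)·(−2)·4 = 40 ≡ 7, so v_1 = 7^{−1} = 8 (mod 11).
  i = 2 (α = 1): (1−6)(1−7)(1−8)(1−2) = (−5)·(−6)·(−7)·(−1) = 210 ≡ 1, so v_2 = 1^{−1} = 1 (mod 11).
  i = 3 (α = 7): (7−6)(7−1)(7−8)(7−2) = 1·6·(−1)·5 = −30 ≡ 3, so v_3 = 3^{−1} = 4 (mod 11).
  i = 4 (α = 8): (8−6)(8−1)(8−7)(8−2) = 2·7·1·6 = 84 ≡ 7, so v_4 = 7^{−1} = 8 (mod 11).
  i = 5 (α = 2): (2−6)(2−1)(2−7)(2−8) = (−4)·1·(−5)·(−6) = −120 ≡ 1, so v_5 = 1^{−1} = 1 (mod 11).
  v = [8, 1, 4, 8, 1].
Step 2: syndromes of r = [2, 2, 0, 7, 9] (all sums mod 11).
  S_0 = Σ v_i r_i = 8·2 + 1·2 + 4·0 + 8·7 + 1·9 = 83 ≡ 6.
  S_1 = Σ v_i α_i r_i = 8·6·2 + 1·1·2 + 4·7·0 + 8·8·7 + 1·2·9 = 564 ≡ 3.
  α_i^2 mod 11 = [3, 1, 5, 9, 4].
  S_2 = Σ v_i α_i^2 r_i = 8·3·2 + 1·1·2 + 4·5·0 + 8·9·7 + 1·4·9 = 590 ≡ 7.
  S = (6, 3, 7) ≠ 0, so r is not a codeword (an error is present).
Step 3: locate the error. For a single error e at position i, S_ℓ = v_i·e·α_i^ℓ, so α_err = S_1/S_0.
  S_0^{−1} = 6^{−1} = 2 (mod 11), so α_err = 3·2 = 6 ≡ 6 = α_1. Error position i = 1.
  Consistency check: S_2/S_1 = 7·4 = 28 ≡ 6 = α_err ✓ (single-error assumption holds).
Step 4: error magnitude e = S_0/v_1 = S_0·∏_{j≠1}(α_1 − α_j) = 6·7 = 42 ≡ 9 (mod 11).
Step 5: correct position 1: c_1 = r_1 − e = 2 − 9 ≡ 4 (mod 11). Hence c = [4, 2, 0, 7, 9].
  Check: interpolating c through the α_i gives m(x) = 6 + 7·x (degree < 2) with m(α_i) = c_i for every i, so c is indeed a codeword.


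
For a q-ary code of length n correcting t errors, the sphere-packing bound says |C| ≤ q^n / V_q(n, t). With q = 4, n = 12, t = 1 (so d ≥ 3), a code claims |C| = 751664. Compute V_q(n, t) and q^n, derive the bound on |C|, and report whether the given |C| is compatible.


V_q(n, t) = 37, q^n = 16777216, Hamming bound = 453438, |C| = 751664 > bound (violated).

Step 1: Compute V_q(n, t) = Σ_{j=0}^1 C(n, j) (q−1)^j.
  j = 0: C(12,0)·(3)^0 = 1·1 = 1.
  j = 1: C(12,1)·(3)^1 = 12·3 = 36.
  V_q(n, t) = 1 + 36 = 37.
Step 2: q^n = 4^12 = 16777216.
Step 3: Hamming bound ⌊q^n / V_q(n,t)⌋ = ⌊16777216/37⌋ = 453438.
Step 4: Compare |C| = 751664 to 453438: violated.
The claimed |C| lies above the Hamming bound, so no 4-ary code of length 12 with d ≥ 3 can have 751664 codewords.


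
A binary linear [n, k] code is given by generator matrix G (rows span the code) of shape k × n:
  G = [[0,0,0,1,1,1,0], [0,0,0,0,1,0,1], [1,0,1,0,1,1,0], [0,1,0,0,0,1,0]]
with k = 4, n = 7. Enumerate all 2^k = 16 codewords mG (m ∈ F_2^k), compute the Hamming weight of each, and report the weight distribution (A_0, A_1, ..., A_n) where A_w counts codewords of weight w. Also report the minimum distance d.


Weight distribution: A_0 = 1, A_2 = 2, A_3 = 5, A_4 = 5, A_5 = 2, A_7 = 1. Minimum distance d = 2.

Enumerate all 2^4 = 16 messages m ∈ F_2^4.
For each, compute codeword c = mG in F_2^7, then tally its weight.
  m = 0000 → c = 0000000, weight = 0.
  m = 1000 → c = 0001110, weight = 3.
  m = 0100 → c = 0000101, weight = 2.
  m = 1100 → c = 0001011, weight = 3.
  m = 0010 → c = 1010110, weight = 4.
  m = 1010 → c = 1011000, weight = 3.
  m = 0110 → c = 1010011, weight = 4.
  m = 1110 → c = 1011101, weight = 5.
  m = 0001 → c = 0100010, weight = 2.
  m = 1001 → c = 0101100, weight = 3.
  m = 0101 → c = 0100111, weight = 4.
  m = 1101 → c = 0101001, weight = 3.
  m = 0011 → c = 1110100, weight = 4.
  m = 1011 → c = 1111010, weight = 5.
  m = 0111 → c = 1110001, weight = 4.
  m = 1111 → c = 1111111, weight = 7.
Tally weights:
  weight 0: 1 codewords.
  weight 2: 2 codewords.
  weight 3: 5 codewords.
  weight 4: 5 codewords.
  weight 5: 2 codewords.
  weight 7: 1 codewords.
Minimum distance d = smallest w > 0 with A_w > 0 = 2.
Sanity: Σ A_w = 16 = 2^4 = 16 ✓.


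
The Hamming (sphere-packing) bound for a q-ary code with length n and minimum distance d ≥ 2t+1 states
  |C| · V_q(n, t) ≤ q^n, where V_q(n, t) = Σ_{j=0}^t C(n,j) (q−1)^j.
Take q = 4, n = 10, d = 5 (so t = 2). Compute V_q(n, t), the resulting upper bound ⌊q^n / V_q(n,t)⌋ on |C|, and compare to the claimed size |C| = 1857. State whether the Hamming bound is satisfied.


V_q(n, t) = 436, q^n = 1048576, Hamming bound = 2404, |C| = 1857 ≤ bound (satisfied).

Step 1: Compute V_q(n, t) = Σ_{j=0}^2 C(n, j) (q−1)^j.
  j = 0: C(10,0)·(3)^0 = 1·1 = 1.
  j = 1: C(10,1)·(3)^1 = 10·3 = 30.
  j = 2: C(10,2)·(3)^2 = 45·9 = 405.
  V_q(n, t) = 1 + 30 + 405 = 436.
Step 2: q^n = 4^10 = 1048576.
Step 3: Hamming bound ⌊q^n / V_q(n,t)⌋ = ⌊1048576/436⌋ = 2404.
Step 4: Compare |C| = 1857 to 2404: satisfied.
The claimed |C| lies below the Hamming bound.


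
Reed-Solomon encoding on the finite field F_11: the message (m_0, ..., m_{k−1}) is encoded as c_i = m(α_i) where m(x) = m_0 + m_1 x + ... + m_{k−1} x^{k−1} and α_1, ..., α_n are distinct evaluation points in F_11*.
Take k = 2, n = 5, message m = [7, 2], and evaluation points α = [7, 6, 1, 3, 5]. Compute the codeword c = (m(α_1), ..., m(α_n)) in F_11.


c = [10, 8, 9, 2, 6]

Message polynomial: m(x) = 7 + 2·x (mod 11).
For each evaluation point α_i, compute m(α_i) mod 11:
  α_1 = 7: Horner steps 2 → 10, so m(7) = 10.
  α_2 = 6: Horner steps 2 → 8, so m(6) = 8.
  α_3 = 1: Horner steps 2 → 9, so m(1) = 9.
  α_4 = 3: Horner steps 2 → 2, so m(3) = 2.
  α_5 = 5: Horner steps 2 → 6, so m(5) = 6.
Codeword c = [10, 8, 9, 2, 6] ∈ F_11^5.


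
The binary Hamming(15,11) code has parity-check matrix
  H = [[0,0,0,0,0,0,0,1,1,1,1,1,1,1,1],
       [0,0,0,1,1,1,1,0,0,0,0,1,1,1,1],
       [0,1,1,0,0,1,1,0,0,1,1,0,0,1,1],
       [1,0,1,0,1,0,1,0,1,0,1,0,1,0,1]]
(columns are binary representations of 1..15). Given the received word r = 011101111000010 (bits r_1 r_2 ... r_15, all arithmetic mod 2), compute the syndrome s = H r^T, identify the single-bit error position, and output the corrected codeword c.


s = (1, 0, 1, 1)^T, error position = 11, corrected codeword c = 011101111010010

Compute s = H r^T mod 2 one row at a time:
  s_1 = 1 + 1 + 0 + 0 + 0 + 0 + 1 + 0 = 3 ≡ 1 (mod 2).
  s_2 = 1 + 0 + 1 + 1 + 0 + 0 + 1 + 0 = 4 ≡ 0 (mod 2).
  s_3 = 1 + 1 + 1 + 1 + 0 + 0 + 1 + 0 = 5 ≡ 1 (mod 2).
  s_4 = 0 + 1 + 0 + 1 + 1 + 0 + 0 + 0 = 3 ≡ 1 (mod 2).
s = (1, 0, 1, 1)^T — this equals column 11 of H (binary 1011), so error is at position 11.
Correct: flip bit 11 of r = 011101111000010 to get c = 011101111010010.


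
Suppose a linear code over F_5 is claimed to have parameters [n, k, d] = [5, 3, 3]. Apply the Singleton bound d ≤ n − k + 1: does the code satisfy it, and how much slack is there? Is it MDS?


Singleton RHS = n − k + 1 = 3, slack = 0, bound satisfied, MDS.

Singleton bound: d ≤ n − k + 1.
Here n = 5, k = 3, so n − k + 1 = 3.
Given d = 3, check d ≤ 3: YES.
Slack = (n − k + 1) − d = 0.
The code is MDS (slack = 0).
Description: the claimed parameters are [5, 3, 3]_5; such a code would be MDS (meets Singleton bound).


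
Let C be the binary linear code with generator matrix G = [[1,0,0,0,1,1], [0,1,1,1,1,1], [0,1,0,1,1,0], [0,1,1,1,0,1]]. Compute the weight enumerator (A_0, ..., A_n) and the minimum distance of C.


Weight distribution: A_0 = 1, A_1 = 1, A_2 = 4, A_3 = 4, A_4 = 3, A_5 = 3. Minimum distance d = 1.

Enumerate all 2^4 = 16 messages m ∈ F_2^4.
For each, compute codeword c = mG in F_2^6, then tally its weight.
  m = 0000 → c = 000000, weight = 0.
  m = 1000 → c = 100011, weight = 3.
  m = 0100 → c = 011111, weight = 5.
  m = 1100 → c = 111100, weight = 4.
  m = 0010 → c = 010110, weight = 3.
  m = 1010 → c = 110101, weight = 4.
  m = 0110 → c = 001001, weight = 2.
  m = 1110 → c = 101010, weight = 3.
  m = 0001 → c = 011101, weight = 4.
  m = 1001 → c = 111110, weight = 5.
  m = 0101 → c = 000010, weight = 1.
  m = 1101 → c = 100001, weight = 2.
  m = 0011 → c = 001011, weight = 3.
  m = 1011 → c = 101000, weight = 2.
  m = 0111 → c = 010100, weight = 2.
  m = 1111 → c = 110111, weight = 5.
Tally weights:
  weight 0: 1 codewords.
  weight 1: 1 codewords.
  weight 2: 4 codewords.
  weight 3: 4 codewords.
  weight 4: 3 codewords.
  weight 5: 3 codewords.
Minimum distance d = smallest w > 0 with A_w > 0 = 1.
Sanity: Σ A_w = 16 = 2^4 = 16 ✓.


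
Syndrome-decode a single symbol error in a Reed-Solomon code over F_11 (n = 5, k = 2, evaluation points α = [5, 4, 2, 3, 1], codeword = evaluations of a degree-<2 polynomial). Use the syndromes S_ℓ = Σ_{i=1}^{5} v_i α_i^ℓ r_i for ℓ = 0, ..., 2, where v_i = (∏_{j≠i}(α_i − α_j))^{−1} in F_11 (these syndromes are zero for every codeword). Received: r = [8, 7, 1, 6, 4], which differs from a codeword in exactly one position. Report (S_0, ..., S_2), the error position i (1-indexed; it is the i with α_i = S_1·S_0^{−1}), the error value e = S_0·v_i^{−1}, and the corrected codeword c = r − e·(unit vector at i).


S = (8, 5, 10), error at position 3, error magnitude e = 7, c = [8, 7, 5, 6, 4].

Step 1: column multipliers v_i = (∏_{j≠i}(α_i − α_j))^{−1} mod 11.
  i = 1 (α = 5): (5−4)(5−2)(5−3)(5−1) = 1·3·2·4 = 24 ≡ 2, so v_1 = 2^{−1} = 6 (mod 11).
  i = 2 (α = 4): (4−5)(4−2)(4−3)(4−1) = (−1)·2·1·3 = −6 ≡ 5, so v_2 = 5^{−1} = 9 (mod 11).
  i = 3 (α = 2): (2−5)(2−4)(2−3)(2−1) = (−3)·(−2)·(−1)·1 = −6 ≡ 5, so v_3 = 5^{−1} = 9 (mod 11).
  i = 4 (α = 3): (3−5)(3−4)(3−2)(3−1) = (−2)·(−1)·1·2 = 4 ≡ 4, so v_4 = 4^{−1} = 3 (mod 11).
  i = 5 (α = 1): (1−5)(1−4)(1−2)(1−3) = (−4)·(−3)·(−1)·(−2) = 24 ≡ 2, so v_5 = 2^{−1} = 6 (mod 11).
  v = [6, 9, 9, 3, 6].
Step 2: syndromes of r = [8, 7, 1, 6, 4] (all sums mod 11).
  S_0 = Σ v_i r_i = 6·8 + 9·7 + 9·1 + 3·6 + 6·4 = 162 ≡ 8.
  S_1 = Σ v_i α_i r_i = 6·5·8 + 9·4·7 + 9·2·1 + 3·3·6 + 6·1·4 = 588 ≡ 5.
  α_i^2 mod 11 = [3, 5, 4, 9, 1].
  S_2 = Σ v_i α_i^2 r_i = 6·3·8 + 9·5·7 + 9·4·1 + 3·9·6 + 6·1·4 = 681 ≡ 10.
  S = (8, 5, 10) ≠ 0, so r is not a codeword (an error is present).
Step 3: locate the error. For a single error e at position i, S_ℓ = v_i·e·α_i^ℓ, so α_err = S_1/S_0.
  S_0^{−1} = 8^{−1} = 7 (mod 11), so α_err = 5·7 = 35 ≡ 2 = α_3. Error position i = 3.
  Consistency check: S_2/S_1 = 10·9 = 90 ≡ 2 = α_err ✓ (single-error assumption holds).
Step 4: error magnitude e = S_0/v_3 = S_0·∏_{j≠3}(α_3 − α_j) = 8·5 = 40 ≡ 7 (mod 11).
Step 5: correct position 3: c_3 = r_3 − e = 1 − 7 ≡ 5 (mod 11). Hence c = [8, 7, 5, 6, 4].
  Check: interpolating c through the α_i gives m(x) = 3 + 1·x (degree < 2) with m(α_i) = c_i for every i, so c is indeed a codeword.


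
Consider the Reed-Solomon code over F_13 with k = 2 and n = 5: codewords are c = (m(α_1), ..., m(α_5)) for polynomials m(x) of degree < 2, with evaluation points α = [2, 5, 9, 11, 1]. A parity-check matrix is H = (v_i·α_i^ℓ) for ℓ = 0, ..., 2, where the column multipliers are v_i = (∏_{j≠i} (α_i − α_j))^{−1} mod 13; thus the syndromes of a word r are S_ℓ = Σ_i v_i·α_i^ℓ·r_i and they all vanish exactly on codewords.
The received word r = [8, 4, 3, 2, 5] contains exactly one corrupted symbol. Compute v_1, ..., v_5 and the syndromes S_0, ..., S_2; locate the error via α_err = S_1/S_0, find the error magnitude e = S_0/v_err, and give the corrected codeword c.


S = (6, 1, 11), error at position 4, error magnitude e = 6, c = [8, 4, 3, 9, 5].

Step 1: column multipliers v_i = (∏_{j≠i}(α_i − α_j))^{−1} mod 13.
  i = 1 (α = 2): (2−5)(2−9)(2−11)(2−1) = (−3)·(−7)·(−9)·1 = −189 ≡ 6, so v_1 = 6^{−1} = 11 (mod 13).
  i = 2 (α = 5): (5−2)(5−9)(5−11)(5−1) = 3·(−4)·(−6)·4 = 288 ≡ 2, so v_2 = 2^{−1} = 7 (mod 13).
  i = 3 (α = 9): (9−2)(9−5)(9−11)(9−1) = 7·4·(−2)·8 = −448 ≡ 7, so v_3 = 7^{−1} = 2 (mod 13).
  i = 4 (α = 11): (11−2)(11−5)(11−9)(11−1) = 9·6·2·10 = 1080 ≡ 1, so v_4 = 1^{−1} = 1 (mod 13).
  i = 5 (α = 1): (1−2)(1−5)(1−9)(1−11) = (−1)·(−4)·(−8)·(−10) = 320 ≡ 8, so v_5 = 8^{−1} = 5 (mod 13).
  v = [11, 7, 2, 1, 5].
Step 2: syndromes of r = [8, 4, 3, 2, 5] (all sums mod 13).
  S_0 = Σ v_i r_i = 11·8 + 7·4 + 2·3 + 1·2 + 5·5 = 149 ≡ 6.
  S_1 = Σ v_i α_i r_i = 11·2·8 + 7·5·4 + 2·9·3 + 1·11·2 + 5·1·5 = 417 ≡ 1.
  α_i^2 mod 13 = [4, 12, 3, 4, 1].
  S_2 = Σ v_i α_i^2 r_i = 11·4·8 + 7·12·4 + 2·3·3 + 1·4·2 + 5·1·5 = 739 ≡ 11.
  S = (6, 1, 11) ≠ 0, so r is not a codeword (an error is present).
Step 3: locate the error. For a single error e at position i, S_ℓ = v_i·e·α_i^ℓ, so α_err = S_1/S_0.
  S_0^{−1} = 6^{−1} = 11 (mod 13), so α_err = 1·11 = 11 ≡ 11 = α_4. Error position i = 4.
  Consistency check: S_2/S_1 = 11·1 = 11 ≡ 11 = α_err ✓ (single-error assumption holds).
Step 4: error magnitude e = S_0/v_4 = S_0·∏_{j≠4}(α_4 − α_j) = 6·1 = 6 ≡ 6 (mod 13).
Step 5: correct position 4: c_4 = r_4 − e = 2 − 6 ≡ 9 (mod 13). Hence c = [8, 4, 3, 9, 5].
  Check: interpolating c through the α_i gives m(x) = 2 + 3·x (degree < 2) with m(α_i) = c_i for every i, so c is indeed a codeword.


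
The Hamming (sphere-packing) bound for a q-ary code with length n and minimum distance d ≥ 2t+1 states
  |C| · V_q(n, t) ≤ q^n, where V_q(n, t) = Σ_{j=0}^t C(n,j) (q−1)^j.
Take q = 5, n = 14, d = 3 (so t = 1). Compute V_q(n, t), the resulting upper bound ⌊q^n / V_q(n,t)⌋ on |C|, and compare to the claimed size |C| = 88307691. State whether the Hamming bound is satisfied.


V_q(n, t) = 57, q^n = 6103515625, Hamming bound = 107079221, |C| = 88307691 ≤ bound (satisfied).

Step 1: Compute V_q(n, t) = Σ_{j=0}^1 C(n, j) (q−1)^j.
  j = 0: C(14,0)·(4)^0 = 1·1 = 1.
  j = 1: C(14,1)·(4)^1 = 14·4 = 56.
  V_q(n, t) = 1 + 56 = 57.
Step 2: q^n = 5^14 = 6103515625.
Step 3: Hamming bound ⌊q^n / V_q(n,t)⌋ = ⌊6103515625/57⌋ = 107079221.
Step 4: Compare |C| = 88307691 to 107079221: satisfied.
The claimed |C| lies below the Hamming bound.


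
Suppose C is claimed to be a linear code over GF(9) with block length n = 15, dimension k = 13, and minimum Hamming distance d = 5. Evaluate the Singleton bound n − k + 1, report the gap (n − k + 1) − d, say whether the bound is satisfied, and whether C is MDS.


Singleton RHS = n − k + 1 = 3, slack = -2, bound violated (no such code; not MDS).

Singleton bound: d ≤ n − k + 1.
Here n = 15, k = 13, so n − k + 1 = 3.
Given d = 5, check d ≤ 3: NO.
Slack = (n − k + 1) − d = -2.
The slack is negative: d = 5 exceeds n − k + 1 = 3 by 2, so the Singleton bound is violated and no linear [15, 13, 5]_9 code can exist. In particular it is not MDS (MDS requires d = n − k + 1 exactly).
Description: the claimed parameters are [15, 13, 5]_9; such a code would be impossible (violates the Singleton bound).


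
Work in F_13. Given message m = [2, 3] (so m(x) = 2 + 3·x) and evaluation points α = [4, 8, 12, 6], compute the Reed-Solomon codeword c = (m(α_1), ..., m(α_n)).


c = [1, 0, 12, 7]

Message polynomial: m(x) = 2 + 3·x (mod 13).
For each evaluation point α_i, compute m(α_i) mod 13:
  α_1 = 4: Horner steps 3 → 1, so m(4) = 1.
  α_2 = 8: Horner steps 3 → 0, so m(8) = 0.
  α_3 = 12: Horner steps 3 → 12, so m(12) = 12.
  α_4 = 6: Horner steps 3 → 7, so m(6) = 7.
Codeword c = [1, 0, 12, 7] ∈ F_13^4.


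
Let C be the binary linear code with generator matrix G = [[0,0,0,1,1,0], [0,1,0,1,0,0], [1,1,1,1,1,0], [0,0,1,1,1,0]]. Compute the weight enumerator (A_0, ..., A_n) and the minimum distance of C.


Weight distribution: A_0 = 1, A_1 = 1, A_2 = 6, A_3 = 6, A_4 = 1, A_5 = 1. Minimum distance d = 1.

Enumerate all 2^4 = 16 messages m ∈ F_2^4.
For each, compute codeword c = mG in F_2^6, then tally its weight.
  m = 0000 → c = 000000, weight = 0.
  m = 1000 → c = 000110, weight = 2.
  m = 0100 → c = 010100, weight = 2.
  m = 1100 → c = 010010, weight = 2.
  m = 0010 → c = 111110, weight = 5.
  m = 1010 → c = 111000, weight = 3.
  m = 0110 → c = 101010, weight = 3.
  m = 1110 → c = 101100, weight = 3.
  m = 0001 → c = 001110, weight = 3.
  m = 1001 → c = 001000, weight = 1.
  m = 0101 → c = 011010, weight = 3.
  m = 1101 → c = 011100, weight = 3.
  m = 0011 → c = 110000, weight = 2.
  m = 1011 → c = 110110, weight = 4.
  m = 0111 → c = 100100, weight = 2.
  m = 1111 → c = 100010, weight = 2.
Tally weights:
  weight 0: 1 codewords.
  weight 1: 1 codewords.
  weight 2: 6 codewords.
  weight 3: 6 codewords.
  weight 4: 1 codewords.
  weight 5: 1 codewords.
Minimum distance d = smallest w > 0 with A_w > 0 = 1.
Sanity: Σ A_w = 16 = 2^4 = 16 ✓.


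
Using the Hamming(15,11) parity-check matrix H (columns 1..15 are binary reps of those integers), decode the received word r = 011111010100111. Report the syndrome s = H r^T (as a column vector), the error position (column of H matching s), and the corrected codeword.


s = (1, 0, 0, 0)^T, error position = 8, corrected codeword c = 011111000100111

Compute s = H r^T mod 2 one row at a time:
  s_1 = 1 + 0 + 1 + 0 + 0 + 1 + 1 + 1 = 5 ≡ 1 (mod 2).
  s_2 = 1 + 1 + 1 + 0 + 0 + 1 + 1 + 1 = 6 ≡ 0 (mod 2).
  s_3 = 1 + 1 + 1 + 0 + 1 + 0 + 1 + 1 = 6 ≡ 0 (mod 2).
  s_4 = 0 + 1 + 1 + 0 + 0 + 0 + 1 + 1 = 4 ≡ 0 (mod 2).
s = (1, 0, 0, 0)^T — this equals column 8 of H (binary 1000), so error is at position 8.
Correct: flip bit 8 of r = 011111010100111 to get c = 011111000100111.


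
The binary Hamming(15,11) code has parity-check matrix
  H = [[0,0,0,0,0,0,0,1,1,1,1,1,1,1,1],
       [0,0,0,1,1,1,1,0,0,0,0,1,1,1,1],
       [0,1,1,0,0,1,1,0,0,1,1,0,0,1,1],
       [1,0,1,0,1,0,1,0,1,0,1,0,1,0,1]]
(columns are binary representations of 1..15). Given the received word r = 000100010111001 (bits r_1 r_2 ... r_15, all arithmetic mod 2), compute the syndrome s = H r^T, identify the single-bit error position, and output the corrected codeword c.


s = (1, 1, 1, 0)^T, error position = 14, corrected codeword c = 000100010111011

Compute s = H r^T mod 2 one row at a time:
  s_1 = 1 + 0 + 1 + 1 + 1 + 0 + 0 + 1 = 5 ≡ 1 (mod 2).
  s_2 = 1 + 0 + 0 + 0 + 1 + 0 + 0 + 1 = 3 ≡ 1 (mod 2).
  s_3 = 0 + 0 + 0 + 0 + 1 + 1 + 0 + 1 = 3 ≡ 1 (mod 2).
  s_4 = 0 + 0 + 0 + 0 + 0 + 1 + 0 + 1 = 2 ≡ 0 (mod 2).
s = (1, 1, 1, 0)^T — this equals column 14 of H (binary 1110), so error is at position 14.
Correct: flip bit 14 of r = 000100010111001 to get c = 000100010111011.


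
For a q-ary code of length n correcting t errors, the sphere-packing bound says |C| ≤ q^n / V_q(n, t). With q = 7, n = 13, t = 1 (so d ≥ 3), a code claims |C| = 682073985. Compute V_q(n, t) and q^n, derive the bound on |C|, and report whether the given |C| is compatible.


V_q(n, t) = 79, q^n = 96889010407, Hamming bound = 1226443169, |C| = 682073985 ≤ bound (satisfied).

Step 1: Compute V_q(n, t) = Σ_{j=0}^1 C(n, j) (q−1)^j.
  j = 0: C(13,0)·(6)^0 = 1·1 = 1.
  j = 1: C(13,1)·(6)^1 = 13·6 = 78.
  V_q(n, t) = 1 + 78 = 79.
Step 2: q^n = 7^13 = 96889010407.
Step 3: Hamming bound ⌊q^n / V_q(n,t)⌋ = ⌊96889010407/79⌋ = 1226443169.
Step 4: Compare |C| = 682073985 to 1226443169: satisfied.
The claimed |C| lies below the Hamming bound.


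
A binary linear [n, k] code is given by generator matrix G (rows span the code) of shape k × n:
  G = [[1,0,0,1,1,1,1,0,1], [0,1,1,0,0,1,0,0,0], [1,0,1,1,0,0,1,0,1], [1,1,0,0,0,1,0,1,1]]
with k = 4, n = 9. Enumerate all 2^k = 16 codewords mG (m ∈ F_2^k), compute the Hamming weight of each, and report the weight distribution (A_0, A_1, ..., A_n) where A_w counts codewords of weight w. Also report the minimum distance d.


Weight distribution: A_0 = 1, A_2 = 1, A_3 = 3, A_4 = 1, A_5 = 4, A_6 = 5, A_7 = 1. Minimum distance d = 2.

Enumerate all 2^4 = 16 messages m ∈ F_2^4.
For each, compute codeword c = mG in F_2^9, then tally its weight.
  m = 0000 → c = 000000000, weight = 0.
  m = 1000 → c = 100111101, weight = 6.
  m = 0100 → c = 011001000, weight = 3.
  m = 1100 → c = 111110101, weight = 7.
  m = 0010 → c = 101100101, weight = 5.
  m = 1010 → c = 001011000, weight = 3.
  m = 0110 → c = 110101101, weight = 6.
  m = 1110 → c = 010010000, weight = 2.
  m = 0001 → c = 110001011, weight = 5.
  m = 1001 → c = 010110110, weight = 5.
  m = 0101 → c = 101000011, weight = 4.
  m = 1101 → c = 001111110, weight = 6.
  m = 0011 → c = 011101110, weight = 6.
  m = 1011 → c = 111010011, weight = 6.
  m = 0111 → c = 000100110, weight = 3.
  m = 1111 → c = 100011011, weight = 5.
Tally weights:
  weight 0: 1 codewords.
  weight 2: 1 codewords.
  weight 3: 3 codewords.
  weight 4: 1 codewords.
  weight 5: 4 codewords.
  weight 6: 5 codewords.
  weight 7: 1 codewords.
Minimum distance d = smallest w > 0 with A_w > 0 = 2.
Sanity: Σ A_w = 16 = 2^4 = 16 ✓.


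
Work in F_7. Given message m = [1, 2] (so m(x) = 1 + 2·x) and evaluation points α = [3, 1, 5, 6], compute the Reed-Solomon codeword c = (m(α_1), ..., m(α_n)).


c = [0, 3, 4, 6]

Message polynomial: m(x) = 1 + 2·x (mod 7).
For each evaluation point α_i, compute m(α_i) mod 7:
  α_1 = 3: Horner steps 2 → 0, so m(3) = 0.
  α_2 = 1: Horner steps 2 → 3, so m(1) = 3.
  α_3 = 5: Horner steps 2 → 4, so m(5) = 4.
  α_4 = 6: Horner steps 2 → 6, so m(6) = 6.
Codeword c = [0, 3, 4, 6] ∈ F_7^4.


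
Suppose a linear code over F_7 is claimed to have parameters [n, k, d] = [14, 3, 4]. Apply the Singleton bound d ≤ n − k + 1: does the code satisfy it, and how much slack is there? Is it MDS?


Singleton RHS = n − k + 1 = 12, slack = 8, bound satisfied, not MDS.

Singleton bound: d ≤ n − k + 1.
Here n = 14, k = 3, so n − k + 1 = 12.
Given d = 4, check d ≤ 12: YES.
Slack = (n − k + 1) − d = 8.
The code is NOT MDS (slack = 8 > 0).
Description: the claimed parameters are [14, 3, 4]_7; such a code would be non-MDS.


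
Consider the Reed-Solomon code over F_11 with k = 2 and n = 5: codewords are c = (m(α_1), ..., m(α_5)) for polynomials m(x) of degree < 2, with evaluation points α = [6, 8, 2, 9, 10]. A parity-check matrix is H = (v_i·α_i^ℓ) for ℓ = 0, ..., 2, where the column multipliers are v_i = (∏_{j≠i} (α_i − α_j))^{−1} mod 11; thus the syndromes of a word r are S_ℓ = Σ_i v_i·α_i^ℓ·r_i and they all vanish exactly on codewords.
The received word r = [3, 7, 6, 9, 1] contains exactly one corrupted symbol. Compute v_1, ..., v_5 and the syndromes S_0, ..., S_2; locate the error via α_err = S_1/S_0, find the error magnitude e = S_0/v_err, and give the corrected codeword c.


S = (5, 6, 5), error at position 5, error magnitude e = 1, c = [3, 7, 6, 9, 0].

Step 1: column multipliers v_i = (∏_{j≠i}(α_i − α_j))^{−1} mod 11.
  i = 1 (α = 6): (6−8)(6−2)(6−9)(6−10) = (−2)·4·(−3)·(−4) = −96 ≡ 3, so v_1 = 3^{−1} = 4 (mod 11).
  i = 2 (α = 8): (8−6)(8−2)(8−9)(8−10) = 2·6·(−1)·(−2) = 24 ≡ 2, so v_2 = 2^{−1} = 6 (mod 11).
  i = 3 (α = 2): (2−6)(2−8)(2−9)(2−10) = (−4)·(−6)·(−7)·(−8) = 1344 ≡ 2, so v_3 = 2^{−1} = 6 (mod 11).
  i = 4 (α = 9): (9−6)(9−8)(9−2)(9−10) = 3·1·7·(−1) = −21 ≡ 1, so v_4 = 1^{−1} = 1 (mod 11).
  i = 5 (α = 10): (10−6)(10−8)(10−2)(10−9) = 4·2·8·1 = 64 ≡ 9, so v_5 = 9^{−1} = 5 (mod 11).
  v = [4, 6, 6, 1, 5].
Step 2: syndromes of r = [3, 7, 6, 9, 1] (all sums mod 11).
  S_0 = Σ v_i r_i = 4·3 + 6·7 + 6·6 + 1·9 + 5·1 = 104 ≡ 5.
  S_1 = Σ v_i α_i r_i = 4·6·3 + 6·8·7 + 6·2·6 + 1·9·9 + 5·10·1 = 611 ≡ 6.
  α_i^2 mod 11 = [3, 9, 4, 4, 1].
  S_2 = Σ v_i α_i^2 r_i = 4·3·3 + 6·9·7 + 6·4·6 + 1·4·9 + 5·1·1 = 599 ≡ 5.
  S = (5, 6, 5) ≠ 0, so r is not a codeword (an error is present).
Step 3: locate the error. For a single error e at position i, S_ℓ = v_i·e·α_i^ℓ, so α_err = S_1/S_0.
  S_0^{−1} = 5^{−1} = 9 (mod 11), so α_err = 6·9 = 54 ≡ 10 = α_5. Error position i = 5.
  Consistency check: S_2/S_1 = 5·2 = 10 ≡ 10 = α_err ✓ (single-error assumption holds).
Step 4: error magnitude e = S_0/v_5 = S_0·∏_{j≠5}(α_5 − α_j) = 5·9 = 45 ≡ 1 (mod 11).
Step 5: correct position 5: c_5 = r_5 − e = 1 − 1 ≡ 0 (mod 11). Hence c = [3, 7, 6, 9, 0].
  Check: interpolating c through the α_i gives m(x) = 2 + 2·x (degree < 2) with m(α_i) = c_i for every i, so c is indeed a codeword.


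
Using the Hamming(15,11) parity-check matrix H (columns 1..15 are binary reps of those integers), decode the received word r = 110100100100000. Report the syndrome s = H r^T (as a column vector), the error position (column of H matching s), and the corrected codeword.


s = (1, 0, 1, 0)^T, error position = 10, corrected codeword c = 110100100000000

Compute s = H r^T mod 2 one row at a time:
  s_1 = 0 + 0 + 1 + 0 + 0 + 0 + 0 + 0 = 1 ≡ 1 (mod 2).
  s_2 = 1 + 0 + 0 + 1 + 0 + 0 + 0 + 0 = 2 ≡ 0 (mod 2).
  s_3 = 1 + 0 + 0 + 1 + 1 + 0 + 0 + 0 = 3 ≡ 1 (mod 2).
  s_4 = 1 + 0 + 0 + 1 + 0 + 0 + 0 + 0 = 2 ≡ 0 (mod 2).
s = (1, 0, 1, 0)^T — this equals column 10 of H (binary 1010), so error is at position 10.
Correct: flip bit 10 of r = 110100100100000 to get c = 110100100000000.


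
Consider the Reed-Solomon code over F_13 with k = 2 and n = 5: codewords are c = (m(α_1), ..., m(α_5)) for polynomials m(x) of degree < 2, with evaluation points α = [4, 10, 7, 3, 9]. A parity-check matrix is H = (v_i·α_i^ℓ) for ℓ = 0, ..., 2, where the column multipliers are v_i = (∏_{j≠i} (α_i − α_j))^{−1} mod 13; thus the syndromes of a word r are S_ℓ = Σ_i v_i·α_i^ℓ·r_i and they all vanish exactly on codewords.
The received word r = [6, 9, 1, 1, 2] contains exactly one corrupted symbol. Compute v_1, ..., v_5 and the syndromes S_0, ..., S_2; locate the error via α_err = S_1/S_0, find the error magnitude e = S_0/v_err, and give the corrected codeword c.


S = (11, 7, 8), error at position 4, error magnitude e = 2, c = [6, 9, 1, 12, 2].

Step 1: column multipliers v_i = (∏_{j≠i}(α_i − α_j))^{−1} mod 13.
  i = 1 (α = 4): (4−10)(4−7)(4−3)(4−9) = (−6)·(−3)·1·(−5) = −90 ≡ 1, so v_1 = 1^{−1} = 1 (mod 13).
  i = 2 (α = 10): (10−4)(10−7)(10−3)(10−9) = 6·3·7·1 = 126 ≡ 9, so v_2 = 9^{−1} = 3 (mod 13).
  i = 3 (α = 7): (7−4)(7−10)(7−3)(7−9) = 3·(−3)·4·(−2) = 72 ≡ 7, so v_3 = 7^{−1} = 2 (mod 13).
  i = 4 (α = 3): (3−4)(3−10)(3−7)(3−9) = (−1)·(−7)·(−4)·(−6) = 168 ≡ 12, so v_4 = 12^{−1} = 12 (mod 13).
  i = 5 (α = 9): (9−4)(9−10)(9−7)(9−3) = 5·(−1)·2·6 = −60 ≡ 5, so v_5 = 5^{−1} = 8 (mod 13).
  v = [1, 3, 2, 12, 8].
Step 2: syndromes of r = [6, 9, 1, 1, 2] (all sums mod 13).
  S_0 = Σ v_i r_i = 1·6 + 3·9 + 2·1 + 12·1 + 8·2 = 63 ≡ 11.
  S_1 = Σ v_i α_i r_i = 1·4·6 + 3·10·9 + 2·7·1 + 12·3·1 + 8·9·2 = 488 ≡ 7.
  α_i^2 mod 13 = [3, 9, 10, 9, 3].
  S_2 = Σ v_i α_i^2 r_i = 1·3·6 + 3·9·9 + 2·10·1 + 12·9·1 + 8·3·2 = 437 ≡ 8.
  S = (11, 7, 8) ≠ 0, so r is not a codeword (an error is present).
Step 3: locate the error. For a single error e at position i, S_ℓ = v_i·e·α_i^ℓ, so α_err = S_1/S_0.
  S_0^{−1} = 11^{−1} = 6 (mod 13), so α_err = 7·6 = 42 ≡ 3 = α_4. Error position i = 4.
  Consistency check: S_2/S_1 = 8·2 = 16 ≡ 3 = α_err ✓ (single-error assumption holds).
Step 4: error magnitude e = S_0/v_4 = S_0·∏_{j≠4}(α_4 − α_j) = 11·12 = 132 ≡ 2 (mod 13).
Step 5: correct position 4: c_4 = r_4 − e = 1 − 2 ≡ 12 (mod 13). Hence c = [6, 9, 1, 12, 2].
  Check: interpolating c through the α_i gives m(x) = 4 + 7·x (degree < 2) with m(α_i) = c_i for every i, so c is indeed a codeword.


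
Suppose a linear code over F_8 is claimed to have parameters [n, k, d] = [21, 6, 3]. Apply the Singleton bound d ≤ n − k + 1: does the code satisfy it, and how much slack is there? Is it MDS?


Singleton RHS = n − k + 1 = 16, slack = 13, bound satisfied, not MDS.

Singleton bound: d ≤ n − k + 1.
Here n = 21, k = 6, so n − k + 1 = 16.
Given d = 3, check d ≤ 16: YES.
Slack = (n − k + 1) − d = 13.
The code is NOT MDS (slack = 13 > 0).
Description: the claimed parameters are [21, 6, 3]_8; such a code would be non-MDS.


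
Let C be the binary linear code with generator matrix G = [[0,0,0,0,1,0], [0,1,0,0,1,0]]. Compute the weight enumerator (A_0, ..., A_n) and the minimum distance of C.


Weight distribution: A_0 = 1, A_1 = 2, A_2 = 1. Minimum distance d = 1.

Enumerate all 2^2 = 4 messages m ∈ F_2^2.
For each, compute codeword c = mG in F_2^6, then tally its weight.
  m = 00 → c = 000000, weight = 0.
  m = 10 → c = 000010, weight = 1.
  m = 01 → c = 010010, weight = 2.
  m = 11 → c = 010000, weight = 1.
Tally weights:
  weight 0: 1 codewords.
  weight 1: 2 codewords.
  weight 2: 1 codewords.
Minimum distance d = smallest w > 0 with A_w > 0 = 1.
Sanity: Σ A_w = 4 = 2^2 = 4 ✓.


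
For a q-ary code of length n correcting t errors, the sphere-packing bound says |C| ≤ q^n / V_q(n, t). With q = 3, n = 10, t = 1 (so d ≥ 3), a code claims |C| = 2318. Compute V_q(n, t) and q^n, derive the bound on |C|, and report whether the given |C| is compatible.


V_q(n, t) = 21, q^n = 59049, Hamming bound = 2811, |C| = 2318 ≤ bound (satisfied).

Step 1: Compute V_q(n, t) = Σ_{j=0}^1 C(n, j) (q−1)^j.
  j = 0: C(10,0)·(2)^0 = 1·1 = 1.
  j = 1: C(10,1)·(2)^1 = 10·2 = 20.
  V_q(n, t) = 1 + 20 = 21.
Step 2: q^n = 3^10 = 59049.
Step 3: Hamming bound ⌊q^n / V_q(n,t)⌋ = ⌊59049/21⌋ = 2811.
Step 4: Compare |C| = 2318 to 2811: satisfied.
The claimed |C| lies below the Hamming bound.
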